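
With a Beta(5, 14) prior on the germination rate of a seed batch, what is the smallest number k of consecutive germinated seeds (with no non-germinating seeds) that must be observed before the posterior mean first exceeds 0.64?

k = 20

After k germinated seeds and 0 non-germinating seeds the posterior is Beta(5+k, 14), with mean (5+k)/(5+14+k).
Set (5+k)/(19+k) > 0.64 and solve: k > (0.64·19 − 5)/(1 − 0.64) = 19.889.
The smallest integer exceeding 19.889 is 20, and checking k=20: (25)/(39) = 0.6410 > 0.64.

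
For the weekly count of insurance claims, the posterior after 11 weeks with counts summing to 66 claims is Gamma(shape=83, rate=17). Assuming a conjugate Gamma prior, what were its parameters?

Gamma(shape=17, rate=6)

Gamma–Poisson conjugacy: posterior shape = α + Σxᵢ, posterior rate = β + n.
So α = 83 − 66 = 17 and β = 17 − 11 = 6.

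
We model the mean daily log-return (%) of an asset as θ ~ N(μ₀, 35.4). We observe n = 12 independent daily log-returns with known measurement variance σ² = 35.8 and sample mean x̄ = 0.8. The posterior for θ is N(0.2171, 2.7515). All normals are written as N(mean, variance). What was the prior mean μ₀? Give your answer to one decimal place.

With known observation variance, the Normal–Normal posterior has precision τ_n = τ₀ + n/σ² and mean μ_n = (τ₀μ₀ + (n/σ²)x̄)/τ_n.
Here τ₀ = 1/35.4 = 0.028249 and τ_data = 12/35.8 = 0.335196, so τ_n = 0.363445.
Rearranging for μ₀: μ₀ = (μ_n·τ_n − τ_data·x̄)/τ₀ = (0.2171·0.363445 − 0.335196·0.8) / 0.028249 = -0.189253/0.028249 ≈ -6.7.

μ₀ = -6.7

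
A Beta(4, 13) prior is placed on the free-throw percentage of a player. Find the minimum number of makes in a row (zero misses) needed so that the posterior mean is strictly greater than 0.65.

After k makes and 0 misses the posterior is Beta(4+k, 13), with mean (4+k)/(4+13+k).
Set (4+k)/(17+k) > 0.65 and solve: k > (0.65·17 − 4)/(1 − 0.65) = 20.143.
The smallest integer exceeding 20.143 is 21, and checking k=21: (25)/(38) = 0.6579 > 0.65.

k = 21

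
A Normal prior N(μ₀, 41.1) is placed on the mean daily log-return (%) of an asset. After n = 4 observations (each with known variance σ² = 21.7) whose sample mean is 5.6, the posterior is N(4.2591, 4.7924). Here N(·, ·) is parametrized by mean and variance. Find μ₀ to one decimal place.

With known observation variance, the Normal–Normal posterior has precision τ_n = τ₀ + n/σ² and mean μ_n = (τ₀μ₀ + (n/σ²)x̄)/τ_n.
Here τ₀ = 1/41.1 = 0.024331 and τ_data = 4/21.7 = 0.184332, so τ_n = 0.208663.
Rearranging for μ₀: μ₀ = (μ_n·τ_n − τ_data·x̄)/τ₀ = (4.2591·0.208663 − 0.184332·5.6) / 0.024331 = -0.143543/0.024331 ≈ -5.9.

μ₀ = -5.9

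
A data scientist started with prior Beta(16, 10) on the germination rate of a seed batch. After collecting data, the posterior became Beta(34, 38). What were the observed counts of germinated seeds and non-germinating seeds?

18 germinated seeds and 28 non-germinating seeds

Beta is conjugate to the binomial likelihood: posterior = Beta(α+s, β+f).
So s = 34 − 16 = 18 and f = 38 − 10 = 28.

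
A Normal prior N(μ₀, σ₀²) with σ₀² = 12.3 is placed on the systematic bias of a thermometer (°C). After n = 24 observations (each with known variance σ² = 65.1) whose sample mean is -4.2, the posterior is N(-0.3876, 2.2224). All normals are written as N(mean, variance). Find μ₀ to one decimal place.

μ₀ = 16.9

With known observation variance, the Normal–Normal posterior has precision τ_n = τ₀ + n/σ² and mean μ_n = (τ₀μ₀ + (n/σ²)x̄)/τ_n.
Here τ₀ = 1/12.3 = 0.081301 and τ_data = 24/65.1 = 0.368664, so τ_n = 0.449965.
Rearranging for μ₀: μ₀ = (μ_n·τ_n − τ_data·x̄)/τ₀ = (-0.3876·0.449965 − 0.368664·-4.2) / 0.081301 = 1.373982/0.081301 ≈ 16.9.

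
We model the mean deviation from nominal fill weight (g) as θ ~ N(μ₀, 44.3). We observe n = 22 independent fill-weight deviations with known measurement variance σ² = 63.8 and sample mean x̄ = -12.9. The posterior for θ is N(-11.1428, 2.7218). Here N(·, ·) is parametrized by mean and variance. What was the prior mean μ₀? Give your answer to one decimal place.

μ₀ = 15.7

With known observation variance, the Normal–Normal posterior has precision τ_n = τ₀ + n/σ² and mean μ_n = (τ₀μ₀ + (n/σ²)x̄)/τ_n.
Here τ₀ = 1/44.3 = 0.022573 and τ_data = 22/63.8 = 0.344828, so τ_n = 0.367401.
Rearranging for μ₀: μ₀ = (μ_n·τ_n − τ_data·x̄)/τ₀ = (-11.1428·0.367401 − 0.344828·-12.9) / 0.022573 = 0.354405/0.022573 ≈ 15.7.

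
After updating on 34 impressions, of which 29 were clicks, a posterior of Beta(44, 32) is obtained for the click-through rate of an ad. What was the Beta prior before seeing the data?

Beta(15, 27)

Beta is conjugate to the binomial likelihood: posterior = Beta(α+s, β+f).
Subtract the data counts: 44−29=15, 32−5=27.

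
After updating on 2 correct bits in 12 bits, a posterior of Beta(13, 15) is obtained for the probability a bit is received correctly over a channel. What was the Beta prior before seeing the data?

Beta(11, 5)

Beta is conjugate to the binomial likelihood: posterior = Beta(α+s, β+f).
So α = 13 − 2 = 11 and β = 15 − 10 = 5.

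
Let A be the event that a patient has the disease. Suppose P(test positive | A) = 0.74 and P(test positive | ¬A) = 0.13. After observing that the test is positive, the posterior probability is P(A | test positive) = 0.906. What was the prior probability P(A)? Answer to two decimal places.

Bayes' rule in odds form gives O(A|E) = O(A)·[P(E|A)/P(E|¬A)], hence O(A) = O(A|E)/LR.
Posterior odds = 0.906/(1−0.906) = 9.6383. LR = 0.74/0.13 = 5.6923.
Prior odds = 9.6383/5.6923 = 1.6932, so P(A) = 1.6932/(1+1.6932) ≈ 0.63.

P(A) = 0.63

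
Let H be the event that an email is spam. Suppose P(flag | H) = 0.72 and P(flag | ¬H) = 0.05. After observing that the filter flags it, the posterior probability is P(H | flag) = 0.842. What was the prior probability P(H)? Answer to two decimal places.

P(H) = 0.27

In odds form, posterior odds = prior odds × likelihood ratio, so prior odds = posterior odds ÷ LR.
Posterior odds = 0.842/(1−0.842) = 5.3291. LR = 0.72/0.05 = 14.4000.
Prior odds = 5.3291/14.4000 = 0.3701, so P(H) = 0.3701/(1+0.3701) ≈ 0.27.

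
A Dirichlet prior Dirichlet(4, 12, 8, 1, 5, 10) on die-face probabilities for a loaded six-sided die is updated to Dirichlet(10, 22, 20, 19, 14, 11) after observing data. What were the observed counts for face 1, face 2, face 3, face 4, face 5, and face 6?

counts (6, 10, 12, 18, 9, 1)

For a Dirichlet(α) prior with multinomial counts c, the posterior is Dirichlet(α + c) componentwise.
Counts are posterior − prior componentwise: 10−4=6, 22−12=10, 20−8=12, 19−1=18, 14−5=9, 11−10=1.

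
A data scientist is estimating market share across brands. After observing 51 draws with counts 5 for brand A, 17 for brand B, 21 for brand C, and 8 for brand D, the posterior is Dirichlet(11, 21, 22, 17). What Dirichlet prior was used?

For a Dirichlet(α) prior with multinomial counts c, the posterior is Dirichlet(α + c) componentwise.
Subtract each count from the matching posterior parameter: 11−5=6, 21−17=4, 22−21=1, 17−8=9.

Dirichlet(6, 4, 1, 9)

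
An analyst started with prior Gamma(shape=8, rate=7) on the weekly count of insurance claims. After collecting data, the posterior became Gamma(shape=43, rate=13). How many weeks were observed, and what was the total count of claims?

n = 6 weeks with total 35 claims

Gamma–Poisson conjugacy: posterior shape = α + Σxᵢ, posterior rate = β + n.
Matching: Σxᵢ = 43 − 8 = 35 and n = 13 − 7 = 6.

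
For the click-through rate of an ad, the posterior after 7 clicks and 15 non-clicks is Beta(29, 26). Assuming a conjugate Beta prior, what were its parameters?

Beta(22, 11)

Beta is conjugate to the binomial likelihood: posterior = Beta(a+s, b+f).
Subtract the data counts: 29−7=22, 26−15=11.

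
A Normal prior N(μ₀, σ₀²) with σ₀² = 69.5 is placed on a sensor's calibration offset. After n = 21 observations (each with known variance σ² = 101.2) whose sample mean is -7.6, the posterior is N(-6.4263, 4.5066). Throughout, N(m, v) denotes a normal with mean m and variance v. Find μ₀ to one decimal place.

μ₀ = 10.5

The posterior mean is a precision-weighted average: μ_n = (τ₀μ₀ + τ_data·x̄)/(τ₀+τ_data), with τ₀=1/σ₀² and τ_data=n/σ².
Here τ₀ = 1/69.5 = 0.014388 and τ_data = 21/101.2 = 0.207510, so τ_n = 0.221898.
Rearranging for μ₀: μ₀ = (μ_n·τ_n − τ_data·x̄)/τ₀ = (-6.4263·0.221898 − 0.207510·-7.6) / 0.014388 = 0.151093/0.014388 ≈ 10.5.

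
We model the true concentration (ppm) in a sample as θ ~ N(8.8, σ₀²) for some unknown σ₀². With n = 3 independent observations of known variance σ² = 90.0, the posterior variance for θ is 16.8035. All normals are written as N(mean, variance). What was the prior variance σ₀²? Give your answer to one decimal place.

For the Normal–Normal model with known σ², precisions add: τ_n = τ₀ + n/σ².
So 1/σ₀² = 1/16.8035 − 3/90.0 = 0.059511 − 0.033333 = 0.026178.
Hence σ₀² = 1/0.026178 ≈ 38.2.

σ₀² = 38.2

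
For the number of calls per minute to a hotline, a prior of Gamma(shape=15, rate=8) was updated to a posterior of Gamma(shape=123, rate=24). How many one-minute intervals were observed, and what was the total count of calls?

n = 16 one-minute intervals with total 108 calls

A Gamma(α, β) prior (rate parametrization) on a Poisson rate with n observations summing to S gives posterior Gamma(α+S, β+n).
Matching: Σxᵢ = 123 − 15 = 108 and n = 24 − 8 = 16.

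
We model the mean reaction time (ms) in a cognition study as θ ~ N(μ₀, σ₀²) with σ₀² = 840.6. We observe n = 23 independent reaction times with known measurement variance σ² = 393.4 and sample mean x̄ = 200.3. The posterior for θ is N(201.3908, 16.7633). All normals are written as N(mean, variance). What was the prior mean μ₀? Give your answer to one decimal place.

μ₀ = 255.0

With known observation variance, the Normal–Normal posterior has precision τ_n = τ₀ + n/σ² and mean μ_n = (τ₀μ₀ + (n/σ²)x̄)/τ_n.
Here τ₀ = 1/840.6 = 0.001190 and τ_data = 23/393.4 = 0.058465, so τ_n = 0.059655.
Rearranging for μ₀: μ₀ = (μ_n·τ_n − τ_data·x̄)/τ₀ = (201.3908·0.059655 − 0.058465·200.3) / 0.001190 = 0.303429/0.001190 ≈ 255.0.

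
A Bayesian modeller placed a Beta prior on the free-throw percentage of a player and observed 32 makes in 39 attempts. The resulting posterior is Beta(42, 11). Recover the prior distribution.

A Beta(a, b) prior with s successes and f failures in binomial data gives a Beta(a+s, b+f) posterior.
So a = 42 − 32 = 10 and b = 11 − 7 = 4.

Beta(10, 4)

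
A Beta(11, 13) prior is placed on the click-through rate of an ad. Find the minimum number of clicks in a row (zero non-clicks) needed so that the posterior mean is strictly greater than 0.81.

k = 45

After k clicks and 0 non-clicks the posterior is Beta(11+k, 13), with mean (11+k)/(11+13+k).
Set (11+k)/(24+k) > 0.81 and solve: k > (0.81·24 − 11)/(1 − 0.81) = 44.421.
The smallest integer exceeding 44.421 is 45.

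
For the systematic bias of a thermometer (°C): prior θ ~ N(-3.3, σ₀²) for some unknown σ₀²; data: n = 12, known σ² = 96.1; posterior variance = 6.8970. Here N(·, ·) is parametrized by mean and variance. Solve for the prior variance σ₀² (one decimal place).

Posterior precision equals prior precision plus data precision: 1/σ_n² = 1/σ₀² + n/σ².
So 1/σ₀² = 1/6.8970 − 12/96.1 = 0.144991 − 0.124870 = 0.020121.
Hence σ₀² = 1/0.020121 ≈ 49.7.

σ₀² = 49.7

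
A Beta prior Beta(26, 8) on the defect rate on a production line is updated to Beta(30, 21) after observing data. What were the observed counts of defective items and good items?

A Beta(a, b) prior with s successes and f failures in binomial data gives a Beta(a+s, b+f) posterior.
Match parameters: s=30−26=4, f=21−8=13.

4 defective items and 13 good items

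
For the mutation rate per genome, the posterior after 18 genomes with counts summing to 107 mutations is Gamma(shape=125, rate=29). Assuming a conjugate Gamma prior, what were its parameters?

Gamma(shape=18, rate=11)

A Gamma(α, β) prior (rate parametrization) on a Poisson rate with n observations summing to S gives posterior Gamma(α+S, β+n).
So α = 125 − 107 = 18 and β = 29 − 18 = 11.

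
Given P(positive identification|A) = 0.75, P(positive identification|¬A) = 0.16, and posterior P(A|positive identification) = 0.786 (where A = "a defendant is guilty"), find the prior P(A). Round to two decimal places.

In odds form, posterior odds = prior odds × likelihood ratio, so prior odds = posterior odds ÷ LR.
Posterior odds = 0.786/(1−0.786) = 3.6729. LR = 0.75/0.16 = 4.6875.
Prior odds = 3.6729/4.6875 = 0.7836, so P(A) = 0.7836/(1+0.7836) ≈ 0.44.

P(A) = 0.44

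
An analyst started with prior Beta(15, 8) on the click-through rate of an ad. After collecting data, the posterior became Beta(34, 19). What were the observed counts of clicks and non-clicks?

A Beta(α, β) prior with s successes and f failures in binomial data gives a Beta(α+s, β+f) posterior.
So s = 34 − 15 = 19 and f = 19 − 8 = 11.

19 clicks and 11 non-clicks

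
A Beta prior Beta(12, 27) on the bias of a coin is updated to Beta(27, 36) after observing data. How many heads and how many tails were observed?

A Beta(a, b) prior with s successes and f failures in binomial data gives a Beta(a+s, b+f) posterior.
So s = 27 − 12 = 15 and f = 36 − 27 = 9.

15 heads and 9 tails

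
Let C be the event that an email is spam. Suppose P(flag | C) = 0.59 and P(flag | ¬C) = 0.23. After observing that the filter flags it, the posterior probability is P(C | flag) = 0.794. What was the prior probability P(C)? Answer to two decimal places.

P(C) = 0.60

In odds form, posterior odds = prior odds × likelihood ratio, so prior odds = posterior odds ÷ LR.
Posterior odds = 0.794/(1−0.794) = 3.8544. LR = 0.59/0.23 = 2.5652.
Prior odds = 3.8544/2.5652 = 1.5026, so P(C) = 1.5026/(1+1.5026) ≈ 0.60.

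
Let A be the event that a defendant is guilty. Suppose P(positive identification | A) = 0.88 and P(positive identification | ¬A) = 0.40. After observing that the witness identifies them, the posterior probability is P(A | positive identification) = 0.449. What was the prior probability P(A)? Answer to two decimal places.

P(A) = 0.27

In odds form, posterior odds = prior odds × likelihood ratio, so prior odds = posterior odds ÷ LR.
Posterior odds = 0.449/(1−0.449) = 0.8149. LR = 0.88/0.40 = 2.2000.
Prior odds = 0.8149/2.2000 = 0.3704, so P(A) = 0.3704/(1+0.3704) ≈ 0.27.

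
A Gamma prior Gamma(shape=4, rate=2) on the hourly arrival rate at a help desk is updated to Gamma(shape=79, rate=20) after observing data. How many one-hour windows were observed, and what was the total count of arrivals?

A Gamma(α, β) prior (rate parametrization) on a Poisson rate with n observations summing to S gives posterior Gamma(α+S, β+n).
Matching: Σxᵢ = 79 − 4 = 75 and n = 20 − 2 = 18.

n = 18 one-hour windows with total 75 arrivals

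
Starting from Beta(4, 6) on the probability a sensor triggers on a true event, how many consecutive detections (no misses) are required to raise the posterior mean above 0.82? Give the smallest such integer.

After k detections and 0 misses the posterior is Beta(4+k, 6), with mean (4+k)/(4+6+k).
Set (4+k)/(10+k) > 0.82 and solve: k > (0.82·10 − 4)/(1 − 0.82) = 23.333.
The smallest integer exceeding 23.333 is 24, and checking k=24: (28)/(34) = 0.8235 > 0.82.

k = 24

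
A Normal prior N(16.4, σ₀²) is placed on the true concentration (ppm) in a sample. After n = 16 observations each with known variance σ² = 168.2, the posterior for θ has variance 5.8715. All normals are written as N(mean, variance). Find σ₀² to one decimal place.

σ₀² = 13.3

Posterior precision equals prior precision plus data precision: 1/σ_n² = 1/σ₀² + n/σ².
So 1/σ₀² = 1/5.8715 − 16/168.2 = 0.170314 − 0.095125 = 0.075189.
Hence σ₀² = 1/0.075189 ≈ 13.3.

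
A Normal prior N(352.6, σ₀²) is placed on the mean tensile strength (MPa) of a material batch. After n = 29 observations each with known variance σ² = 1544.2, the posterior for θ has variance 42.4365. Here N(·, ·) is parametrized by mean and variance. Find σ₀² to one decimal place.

Posterior precision equals prior precision plus data precision: 1/σ_n² = 1/σ₀² + n/σ².
So 1/σ₀² = 1/42.4365 − 29/1544.2 = 0.023565 − 0.018780 = 0.004785.
Hence σ₀² = 1/0.004785 ≈ 209.0.

σ₀² = 209.0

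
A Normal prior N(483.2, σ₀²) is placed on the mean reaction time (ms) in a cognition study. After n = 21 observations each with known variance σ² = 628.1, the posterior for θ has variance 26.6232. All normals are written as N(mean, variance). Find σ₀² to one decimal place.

For the Normal–Normal model with known σ², precisions add: τ_n = τ₀ + n/σ².
So 1/σ₀² = 1/26.6232 − 21/628.1 = 0.037561 − 0.033434 = 0.004127.
Hence σ₀² = 1/0.004127 ≈ 242.3.

σ₀² = 242.3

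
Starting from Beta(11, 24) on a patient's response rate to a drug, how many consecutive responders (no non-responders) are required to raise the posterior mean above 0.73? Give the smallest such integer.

k = 54

After k responders and 0 non-responders the posterior is Beta(11+k, 24), with mean (11+k)/(11+24+k).
Set (11+k)/(35+k) > 0.73 and solve: k > (0.73·35 − 11)/(1 − 0.73) = 53.889.
The smallest integer exceeding 53.889 is 54.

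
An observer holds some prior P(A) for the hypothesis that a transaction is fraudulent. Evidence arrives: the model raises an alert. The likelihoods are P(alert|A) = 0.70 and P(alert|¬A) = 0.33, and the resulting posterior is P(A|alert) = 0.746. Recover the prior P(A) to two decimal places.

P(A) = 0.58

Bayes' rule in odds form gives O(A|E) = O(A)·[P(E|A)/P(E|¬A)], hence O(A) = O(A|E)/LR.
Posterior odds = 0.746/(1−0.746) = 2.9370. LR = 0.70/0.33 = 2.1212.
Prior odds = 2.9370/2.1212 = 1.3846, so P(A) = 1.3846/(1+1.3846) ≈ 0.58.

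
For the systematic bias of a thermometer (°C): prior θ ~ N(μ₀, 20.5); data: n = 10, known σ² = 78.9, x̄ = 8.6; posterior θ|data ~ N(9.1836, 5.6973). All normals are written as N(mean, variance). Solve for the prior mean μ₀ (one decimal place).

The posterior mean is a precision-weighted average: μ_n = (τ₀μ₀ + τ_data·x̄)/(τ₀+τ_data), with τ₀=1/σ₀² and τ_data=n/σ².
Here τ₀ = 1/20.5 = 0.048780 and τ_data = 10/78.9 = 0.126743, so τ_n = 0.175523.
Rearranging for μ₀: μ₀ = (μ_n·τ_n − τ_data·x̄)/τ₀ = (9.1836·0.175523 − 0.126743·8.6) / 0.048780 = 0.521943/0.048780 ≈ 10.7.

μ₀ = 10.7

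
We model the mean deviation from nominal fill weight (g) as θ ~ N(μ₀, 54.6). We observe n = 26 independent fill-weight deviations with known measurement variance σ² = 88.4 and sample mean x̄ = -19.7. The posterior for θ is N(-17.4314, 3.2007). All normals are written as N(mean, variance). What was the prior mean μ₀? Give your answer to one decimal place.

With known observation variance, the Normal–Normal posterior has precision τ_n = τ₀ + n/σ² and mean μ_n = (τ₀μ₀ + (n/σ²)x̄)/τ_n.
Here τ₀ = 1/54.6 = 0.018315 and τ_data = 26/88.4 = 0.294118, so τ_n = 0.312433.
Rearranging for μ₀: μ₀ = (μ_n·τ_n − τ_data·x̄)/τ₀ = (-17.4314·0.312433 − 0.294118·-19.7) / 0.018315 = 0.347980/0.018315 ≈ 19.0.

μ₀ = 19.0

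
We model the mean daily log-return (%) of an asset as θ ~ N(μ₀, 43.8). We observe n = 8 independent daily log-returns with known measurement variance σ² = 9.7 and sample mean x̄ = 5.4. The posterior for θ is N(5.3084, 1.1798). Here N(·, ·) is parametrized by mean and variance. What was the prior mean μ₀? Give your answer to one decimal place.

μ₀ = 2.0

With known observation variance, the Normal–Normal posterior has precision τ_n = τ₀ + n/σ² and mean μ_n = (τ₀μ₀ + (n/σ²)x̄)/τ_n.
Here τ₀ = 1/43.8 = 0.022831 and τ_data = 8/9.7 = 0.824742, so τ_n = 0.847573.
Rearranging for μ₀: μ₀ = (μ_n·τ_n − τ_data·x̄)/τ₀ = (5.3084·0.847573 − 0.824742·5.4) / 0.022831 = 0.045650/0.022831 ≈ 2.0.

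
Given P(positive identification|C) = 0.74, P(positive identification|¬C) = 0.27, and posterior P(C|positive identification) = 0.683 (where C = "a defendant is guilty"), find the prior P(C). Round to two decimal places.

In odds form, posterior odds = prior odds × likelihood ratio, so prior odds = posterior odds ÷ LR.
Posterior odds = 0.683/(1−0.683) = 2.1546. LR = 0.74/0.27 = 2.7407.
Prior odds = 2.1546/2.7407 = 0.7861, so P(C) = 0.7861/(1+0.7861) ≈ 0.44.

P(C) = 0.44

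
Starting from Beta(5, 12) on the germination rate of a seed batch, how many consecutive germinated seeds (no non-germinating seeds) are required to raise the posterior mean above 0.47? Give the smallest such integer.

k = 6

After k germinated seeds and 0 non-germinating seeds the posterior is Beta(5+k, 12), with mean (5+k)/(5+12+k).
Set (5+k)/(17+k) > 0.47 and solve: k > (0.47·17 − 5)/(1 − 0.47) = 5.642.
The smallest integer exceeding 5.642 is 6, and checking k=6: (11)/(23) = 0.4783 > 0.47.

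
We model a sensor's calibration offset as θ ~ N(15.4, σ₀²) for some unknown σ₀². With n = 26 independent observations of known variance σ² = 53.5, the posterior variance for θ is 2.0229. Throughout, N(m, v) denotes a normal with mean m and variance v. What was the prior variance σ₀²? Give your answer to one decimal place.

σ₀² = 119.6

Posterior precision equals prior precision plus data precision: 1/σ_n² = 1/σ₀² + n/σ².
So 1/σ₀² = 1/2.0229 − 26/53.5 = 0.494340 − 0.485981 = 0.008359.
Hence σ₀² = 1/0.008359 ≈ 119.6.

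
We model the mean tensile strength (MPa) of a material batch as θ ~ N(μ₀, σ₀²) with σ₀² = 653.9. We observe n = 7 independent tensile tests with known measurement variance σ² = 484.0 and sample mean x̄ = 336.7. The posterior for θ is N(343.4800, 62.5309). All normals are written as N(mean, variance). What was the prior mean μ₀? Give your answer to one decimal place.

The posterior mean is a precision-weighted average: μ_n = (τ₀μ₀ + τ_data·x̄)/(τ₀+τ_data), with τ₀=1/σ₀² and τ_data=n/σ².
Here τ₀ = 1/653.9 = 0.001529 and τ_data = 7/484.0 = 0.014463, so τ_n = 0.015992.
Rearranging for μ₀: μ₀ = (μ_n·τ_n − τ_data·x̄)/τ₀ = (343.4800·0.015992 − 0.014463·336.7) / 0.001529 = 0.623240/0.001529 ≈ 407.6.

μ₀ = 407.6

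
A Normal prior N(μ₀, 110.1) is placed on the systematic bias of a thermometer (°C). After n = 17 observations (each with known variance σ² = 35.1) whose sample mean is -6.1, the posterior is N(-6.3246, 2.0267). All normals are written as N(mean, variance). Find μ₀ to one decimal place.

With known observation variance, the Normal–Normal posterior has precision τ_n = τ₀ + n/σ² and mean μ_n = (τ₀μ₀ + (n/σ²)x̄)/τ_n.
Here τ₀ = 1/110.1 = 0.009083 and τ_data = 17/35.1 = 0.484330, so τ_n = 0.493413.
Rearranging for μ₀: μ₀ = (μ_n·τ_n − τ_data·x̄)/τ₀ = (-6.3246·0.493413 − 0.484330·-6.1) / 0.009083 = -0.166227/0.009083 ≈ -18.3.

μ₀ = -18.3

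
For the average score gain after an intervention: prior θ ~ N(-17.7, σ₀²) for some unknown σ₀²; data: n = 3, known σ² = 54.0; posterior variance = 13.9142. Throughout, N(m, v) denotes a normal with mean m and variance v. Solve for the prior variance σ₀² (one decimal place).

For the Normal–Normal model with known σ², precisions add: τ_n = τ₀ + n/σ².
So 1/σ₀² = 1/13.9142 − 3/54.0 = 0.071869 − 0.055556 = 0.016313.
Hence σ₀² = 1/0.016313 ≈ 61.3.

σ₀² = 61.3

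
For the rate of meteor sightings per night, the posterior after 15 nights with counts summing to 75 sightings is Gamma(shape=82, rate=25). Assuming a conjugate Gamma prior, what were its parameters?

Gamma(shape=7, rate=10)

Gamma–Poisson conjugacy: posterior shape = α + Σxᵢ, posterior rate = β + n.
So α = 82 − 75 = 7 and β = 25 − 15 = 10.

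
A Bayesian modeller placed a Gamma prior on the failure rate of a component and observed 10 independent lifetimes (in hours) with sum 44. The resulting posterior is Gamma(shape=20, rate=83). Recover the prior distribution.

For an exponential likelihood with a Gamma(α, β) prior on the rate, n observations with total T give posterior Gamma(α+n, β+T).
So α = 20 − 10 = 10 and β = 83 − 44 = 39.

Gamma(shape=10, rate=39)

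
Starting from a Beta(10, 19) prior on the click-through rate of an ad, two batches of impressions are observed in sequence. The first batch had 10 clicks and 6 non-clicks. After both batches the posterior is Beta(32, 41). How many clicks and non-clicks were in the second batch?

Because Beta–binomial updating is additive in the counts, the combined data contributed (α_post−α_prior, β_post−β_prior) successes and failures.
Total across both batches: 32−10=22 clicks, 41−19=22 non-clicks.
Subtract the first batch: 22−10=12 clicks and 22−6=16 non-clicks.

12 clicks and 16 non-clicks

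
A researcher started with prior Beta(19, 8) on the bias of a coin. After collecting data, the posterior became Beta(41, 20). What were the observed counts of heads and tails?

Under Beta–binomial conjugacy the posterior parameters are (a+s, b+f).
So s = 41 − 19 = 22 and f = 20 − 8 = 12.

22 heads and 12 tails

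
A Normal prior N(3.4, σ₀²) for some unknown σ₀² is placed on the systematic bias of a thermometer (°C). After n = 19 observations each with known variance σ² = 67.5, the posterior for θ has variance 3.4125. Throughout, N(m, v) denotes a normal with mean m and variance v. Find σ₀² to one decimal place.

For the Normal–Normal model with known σ², precisions add: τ_n = τ₀ + n/σ².
So 1/σ₀² = 1/3.4125 − 19/67.5 = 0.293040 − 0.281481 = 0.011559.
Hence σ₀² = 1/0.011559 ≈ 86.5.

σ₀² = 86.5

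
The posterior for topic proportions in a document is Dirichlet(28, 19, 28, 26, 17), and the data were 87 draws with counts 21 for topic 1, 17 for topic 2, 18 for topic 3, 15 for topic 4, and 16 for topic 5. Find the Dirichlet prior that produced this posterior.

For a Dirichlet(α) prior with multinomial counts c, the posterior is Dirichlet(α + c) componentwise.
Subtract each count from the matching posterior parameter: 28−21=7, 19−17=2, 28−18=10, 26−15=11, 17−16=1.

Dirichlet(7, 2, 10, 11, 1)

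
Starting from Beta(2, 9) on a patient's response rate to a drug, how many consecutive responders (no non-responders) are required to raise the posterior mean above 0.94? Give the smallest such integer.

k = 140

After k responders and 0 non-responders the posterior is Beta(2+k, 9), with mean (2+k)/(2+9+k).
Set (2+k)/(11+k) > 0.94 and solve: k > (0.94·11 − 2)/(1 − 0.94) = 139.000.
The smallest integer exceeding 139.000 is 140, and checking k=140: (142)/(151) = 0.9404 > 0.94.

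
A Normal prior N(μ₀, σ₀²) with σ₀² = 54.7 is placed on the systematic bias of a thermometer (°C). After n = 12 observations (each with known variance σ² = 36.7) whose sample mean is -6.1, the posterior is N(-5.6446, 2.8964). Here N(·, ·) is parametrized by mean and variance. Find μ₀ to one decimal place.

The posterior mean is a precision-weighted average: μ_n = (τ₀μ₀ + τ_data·x̄)/(τ₀+τ_data), with τ₀=1/σ₀² and τ_data=n/σ².
Here τ₀ = 1/54.7 = 0.018282 and τ_data = 12/36.7 = 0.326975, so τ_n = 0.345257.
Rearranging for μ₀: μ₀ = (μ_n·τ_n − τ_data·x̄)/τ₀ = (-5.6446·0.345257 − 0.326975·-6.1) / 0.018282 = 0.045710/0.018282 ≈ 2.5.

μ₀ = 2.5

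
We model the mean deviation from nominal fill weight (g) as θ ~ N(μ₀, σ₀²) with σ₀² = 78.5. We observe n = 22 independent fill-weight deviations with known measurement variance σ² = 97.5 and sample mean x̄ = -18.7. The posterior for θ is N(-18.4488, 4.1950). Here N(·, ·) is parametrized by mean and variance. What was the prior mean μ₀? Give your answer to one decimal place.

μ₀ = -14.0

The posterior mean is a precision-weighted average: μ_n = (τ₀μ₀ + τ_data·x̄)/(τ₀+τ_data), with τ₀=1/σ₀² and τ_data=n/σ².
Here τ₀ = 1/78.5 = 0.012739 and τ_data = 22/97.5 = 0.225641, so τ_n = 0.238380.
Rearranging for μ₀: μ₀ = (μ_n·τ_n − τ_data·x̄)/τ₀ = (-18.4488·0.238380 − 0.225641·-18.7) / 0.012739 = -0.178338/0.012739 ≈ -14.0.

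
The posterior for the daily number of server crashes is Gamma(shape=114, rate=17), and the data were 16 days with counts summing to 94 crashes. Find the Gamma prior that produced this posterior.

Gamma(shape=20, rate=1)

Gamma–Poisson conjugacy: posterior shape = α + Σxᵢ, posterior rate = β + n.
So α = 114 − 94 = 20 and β = 17 − 16 = 1.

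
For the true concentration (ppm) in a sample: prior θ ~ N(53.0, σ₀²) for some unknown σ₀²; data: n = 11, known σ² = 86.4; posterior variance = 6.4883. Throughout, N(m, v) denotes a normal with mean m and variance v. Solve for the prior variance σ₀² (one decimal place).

For the Normal–Normal model with known σ², precisions add: τ_n = τ₀ + n/σ².
So 1/σ₀² = 1/6.4883 − 11/86.4 = 0.154124 − 0.127315 = 0.026809.
Hence σ₀² = 1/0.026809 ≈ 37.3.

σ₀² = 37.3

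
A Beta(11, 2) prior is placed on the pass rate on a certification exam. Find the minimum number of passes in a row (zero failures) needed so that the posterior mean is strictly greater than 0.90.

k = 8

After k passes and 0 failures the posterior is Beta(11+k, 2), with mean (11+k)/(11+2+k).
Set (11+k)/(13+k) > 0.90 and solve: k > (0.90·13 − 11)/(1 − 0.90) = 7.000.
The smallest integer exceeding 7.000 is 8.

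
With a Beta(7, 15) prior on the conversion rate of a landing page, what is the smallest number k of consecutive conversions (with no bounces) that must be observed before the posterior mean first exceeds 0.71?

After k conversions and 0 bounces the posterior is Beta(7+k, 15), with mean (7+k)/(7+15+k).
Set (7+k)/(22+k) > 0.71 and solve: k > (0.71·22 − 7)/(1 − 0.71) = 29.724.
The smallest integer exceeding 29.724 is 30.

k = 30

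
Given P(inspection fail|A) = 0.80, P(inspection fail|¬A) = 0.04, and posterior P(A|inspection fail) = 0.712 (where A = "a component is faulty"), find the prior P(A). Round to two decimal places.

Bayes' rule in odds form gives O(A|E) = O(A)·[P(E|A)/P(E|¬A)], hence O(A) = O(A|E)/LR.
Posterior odds = 0.712/(1−0.712) = 2.4722. LR = 0.80/0.04 = 20.0000.
Prior odds = 2.4722/20.0000 = 0.1236, so P(A) = 0.1236/(1+0.1236) ≈ 0.11.

P(A) = 0.11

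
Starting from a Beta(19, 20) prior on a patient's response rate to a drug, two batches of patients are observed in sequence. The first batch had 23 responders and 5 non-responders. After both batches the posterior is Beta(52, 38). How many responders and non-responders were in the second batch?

Sequential conjugate updates are equivalent to a single update on the pooled data, so total successes = posterior α − prior α and total failures = posterior β − prior β.
Total across both batches: 52−19=33 responders, 38−20=18 non-responders.
Subtract the first batch: 33−23=10 responders and 18−5=13 non-responders.

10 responders and 13 non-responders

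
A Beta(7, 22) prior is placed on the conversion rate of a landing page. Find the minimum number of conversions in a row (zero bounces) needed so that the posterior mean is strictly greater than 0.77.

k = 67

After k conversions and 0 bounces the posterior is Beta(7+k, 22), with mean (7+k)/(7+22+k).
Set (7+k)/(29+k) > 0.77 and solve: k > (0.77·29 − 7)/(1 − 0.77) = 66.652.
The smallest integer exceeding 66.652 is 67.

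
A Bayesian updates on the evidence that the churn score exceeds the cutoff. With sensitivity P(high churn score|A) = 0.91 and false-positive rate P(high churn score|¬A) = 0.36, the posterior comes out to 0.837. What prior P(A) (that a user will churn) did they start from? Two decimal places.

P(A) = 0.67

Bayes' rule in odds form gives O(A|E) = O(A)·[P(E|A)/P(E|¬A)], hence O(A) = O(A|E)/LR.
Posterior odds = 0.837/(1−0.837) = 5.1350. LR = 0.91/0.36 = 2.5278.
Prior odds = 5.1350/2.5278 = 2.0314, so P(A) = 2.0314/(1+2.0314) ≈ 0.67.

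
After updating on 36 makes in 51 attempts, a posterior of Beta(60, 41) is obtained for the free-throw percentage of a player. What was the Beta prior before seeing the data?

Beta(24, 26)

Beta is conjugate to the binomial likelihood: posterior = Beta(α+s, β+f).
So α = 60 − 36 = 24 and β = 41 − 15 = 26.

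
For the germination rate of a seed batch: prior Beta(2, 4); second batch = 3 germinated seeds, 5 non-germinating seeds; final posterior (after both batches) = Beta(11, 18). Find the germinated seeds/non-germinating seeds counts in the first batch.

Sequential conjugate updates are equivalent to a single update on the pooled data, so total successes = posterior α − prior α and total failures = posterior β − prior β.
Total across both batches: 11−2=9 germinated seeds, 18−4=14 non-germinating seeds.
Subtract the second batch: 9−3=6 germinated seeds and 14−5=9 non-germinating seeds.

6 germinated seeds and 9 non-germinating seeds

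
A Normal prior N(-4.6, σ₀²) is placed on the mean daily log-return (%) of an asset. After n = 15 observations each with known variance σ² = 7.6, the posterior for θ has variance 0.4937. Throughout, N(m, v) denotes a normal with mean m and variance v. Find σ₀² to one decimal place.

Posterior precision equals prior precision plus data precision: 1/σ_n² = 1/σ₀² + n/σ².
So 1/σ₀² = 1/0.4937 − 15/7.6 = 2.025522 − 1.973684 = 0.051838.
Hence σ₀² = 1/0.051838 ≈ 19.3.

σ₀² = 19.3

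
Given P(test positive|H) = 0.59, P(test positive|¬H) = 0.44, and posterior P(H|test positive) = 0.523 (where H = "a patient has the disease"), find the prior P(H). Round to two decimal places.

In odds form, posterior odds = prior odds × likelihood ratio, so prior odds = posterior odds ÷ LR.
Posterior odds = 0.523/(1−0.523) = 1.0964. LR = 0.59/0.44 = 1.3409.
Prior odds = 1.0964/1.3409 = 0.8177, so P(H) = 0.8177/(1+0.8177) ≈ 0.45.

P(H) = 0.45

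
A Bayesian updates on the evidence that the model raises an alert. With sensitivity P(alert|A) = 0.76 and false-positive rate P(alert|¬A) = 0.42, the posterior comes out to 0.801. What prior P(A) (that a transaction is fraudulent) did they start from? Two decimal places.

P(A) = 0.69

Bayes' rule in odds form gives O(A|E) = O(A)·[P(E|A)/P(E|¬A)], hence O(A) = O(A|E)/LR.
Posterior odds = 0.801/(1−0.801) = 4.0251. LR = 0.76/0.42 = 1.8095.
Prior odds = 4.0251/1.8095 = 2.2244, so P(A) = 2.2244/(1+2.2244) ≈ 0.69.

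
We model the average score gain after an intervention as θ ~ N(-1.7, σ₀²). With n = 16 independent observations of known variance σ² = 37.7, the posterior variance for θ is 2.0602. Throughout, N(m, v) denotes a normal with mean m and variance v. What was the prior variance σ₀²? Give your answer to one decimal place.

Posterior precision equals prior precision plus data precision: 1/σ_n² = 1/σ₀² + n/σ².
So 1/σ₀² = 1/2.0602 − 16/37.7 = 0.485390 − 0.424403 = 0.060987.
Hence σ₀² = 1/0.060987 ≈ 16.4.

σ₀² = 16.4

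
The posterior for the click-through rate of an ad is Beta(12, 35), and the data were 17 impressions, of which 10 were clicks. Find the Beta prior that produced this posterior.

Beta(2, 28)

Under Beta–binomial conjugacy the posterior parameters are (α+s, β+f).
Subtract the data counts: 12−10=2, 35−7=28.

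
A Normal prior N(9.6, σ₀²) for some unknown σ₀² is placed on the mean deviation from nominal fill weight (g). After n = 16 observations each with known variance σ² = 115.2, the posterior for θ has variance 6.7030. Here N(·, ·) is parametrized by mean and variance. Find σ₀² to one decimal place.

For the Normal–Normal model with known σ², precisions add: τ_n = τ₀ + n/σ².
So 1/σ₀² = 1/6.7030 − 16/115.2 = 0.149187 − 0.138889 = 0.010298.
Hence σ₀² = 1/0.010298 ≈ 97.1.

σ₀² = 97.1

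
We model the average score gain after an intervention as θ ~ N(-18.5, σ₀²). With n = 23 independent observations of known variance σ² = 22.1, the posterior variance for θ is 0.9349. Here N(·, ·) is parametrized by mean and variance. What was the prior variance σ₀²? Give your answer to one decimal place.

For the Normal–Normal model with known σ², precisions add: τ_n = τ₀ + n/σ².
So 1/σ₀² = 1/0.9349 − 23/22.1 = 1.069633 − 1.040724 = 0.028909.
Hence σ₀² = 1/0.028909 ≈ 34.6.

σ₀² = 34.6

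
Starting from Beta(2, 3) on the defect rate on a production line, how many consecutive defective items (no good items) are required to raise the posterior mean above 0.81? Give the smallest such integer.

After k defective items and 0 good items the posterior is Beta(2+k, 3), with mean (2+k)/(2+3+k).
Set (2+k)/(5+k) > 0.81 and solve: k > (0.81·5 − 2)/(1 − 0.81) = 10.789.
The smallest integer exceeding 10.789 is 11.

k = 11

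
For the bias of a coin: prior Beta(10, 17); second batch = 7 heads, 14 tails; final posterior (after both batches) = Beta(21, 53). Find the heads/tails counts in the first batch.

4 heads and 22 tails

Sequential conjugate updates are equivalent to a single update on the pooled data, so total successes = posterior α − prior α and total failures = posterior β − prior β.
Total across both batches: 21−10=11 heads, 53−17=36 tails.
Subtract the second batch: 11−7=4 heads and 36−14=22 tails.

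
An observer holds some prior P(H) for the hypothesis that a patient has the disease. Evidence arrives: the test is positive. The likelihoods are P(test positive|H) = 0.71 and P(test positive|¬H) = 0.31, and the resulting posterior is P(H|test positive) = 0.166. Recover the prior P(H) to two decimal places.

In odds form, posterior odds = prior odds × likelihood ratio, so prior odds = posterior odds ÷ LR.
Posterior odds = 0.166/(1−0.166) = 0.1990. LR = 0.71/0.31 = 2.2903.
Prior odds = 0.1990/2.2903 = 0.0869, so P(H) = 0.0869/(1+0.0869) ≈ 0.08.

P(H) = 0.08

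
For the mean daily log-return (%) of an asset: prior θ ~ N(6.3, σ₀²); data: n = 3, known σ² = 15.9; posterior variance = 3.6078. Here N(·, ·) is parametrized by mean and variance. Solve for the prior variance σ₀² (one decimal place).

Posterior precision equals prior precision plus data precision: 1/σ_n² = 1/σ₀² + n/σ².
So 1/σ₀² = 1/3.6078 − 3/15.9 = 0.277177 − 0.188679 = 0.088498.
Hence σ₀² = 1/0.088498 ≈ 11.3.

σ₀² = 11.3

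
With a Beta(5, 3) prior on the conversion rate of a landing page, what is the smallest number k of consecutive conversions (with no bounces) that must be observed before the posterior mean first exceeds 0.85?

After k conversions and 0 bounces the posterior is Beta(5+k, 3), with mean (5+k)/(5+3+k).
Set (5+k)/(8+k) > 0.85 and solve: k > (0.85·8 − 5)/(1 − 0.85) = 12.000.
The smallest integer exceeding 12.000 is 13, and checking k=13: (18)/(21) = 0.8571 > 0.85.

k = 13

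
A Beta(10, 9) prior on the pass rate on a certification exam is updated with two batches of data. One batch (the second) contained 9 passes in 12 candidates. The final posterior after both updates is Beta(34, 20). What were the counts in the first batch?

15 passes and 8 failures

Sequential conjugate updates are equivalent to a single update on the pooled data, so total successes = posterior α − prior α and total failures = posterior β − prior β.
Total across both batches: 34−10=24 passes, 20−9=11 failures.
Subtract the second batch: 24−9=15 passes and 11−3=8 failures.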